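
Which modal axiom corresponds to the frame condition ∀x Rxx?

□r → r

This is reflexivity; the standard corresponding axiom is T: □r → r.
Suppose □r→r is valid. At any x set V(r)={w : Rxw}. Then □r holds at x, so r holds at x, i.e. Rxx.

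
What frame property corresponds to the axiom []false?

Emptiness of R

This schema is the Ver axiom.
Its frame correspondent is emptiness of R — forall x forall y ~Rxy.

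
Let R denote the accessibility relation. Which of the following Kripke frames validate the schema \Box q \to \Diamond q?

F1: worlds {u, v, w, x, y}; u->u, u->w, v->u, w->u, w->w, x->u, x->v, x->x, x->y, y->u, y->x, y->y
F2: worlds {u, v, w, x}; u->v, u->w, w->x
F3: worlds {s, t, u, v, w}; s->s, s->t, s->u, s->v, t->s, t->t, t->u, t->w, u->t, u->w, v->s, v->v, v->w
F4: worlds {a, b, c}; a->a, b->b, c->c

F1, F4

Frame correspondent (Sahlqvist): \forall x \exists y Rxy — i.e. seriality.
F1: condition met.
F2: fails — world v has no successor.
F3: fails — world w has no successor.
F4: condition met.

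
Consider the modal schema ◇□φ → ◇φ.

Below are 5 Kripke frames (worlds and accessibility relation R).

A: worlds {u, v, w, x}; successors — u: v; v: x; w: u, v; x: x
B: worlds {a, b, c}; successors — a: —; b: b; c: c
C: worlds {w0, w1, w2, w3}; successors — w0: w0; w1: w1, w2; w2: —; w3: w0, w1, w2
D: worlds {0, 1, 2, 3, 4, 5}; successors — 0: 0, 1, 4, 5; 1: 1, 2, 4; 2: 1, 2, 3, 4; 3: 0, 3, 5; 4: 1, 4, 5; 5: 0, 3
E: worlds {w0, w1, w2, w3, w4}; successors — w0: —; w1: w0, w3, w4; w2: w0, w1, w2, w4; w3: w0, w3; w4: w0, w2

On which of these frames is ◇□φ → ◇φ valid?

B

The schema corresponds to a generalized confluence (Geach) condition: ∀x ∀y (xRy → ∃w (yRw ∧ xRw)).
A: fails — uRv but no t with vRt and uRt.
B: satisfies the condition.
C: fails — w1Rw2 but no w with w2Rw and w1Rw.
D: fails — 4R5 but no w with 5Rw and 4Rw.
E: fails — w1Rw0 but no w with w0Rw and w1Rw.
Valid on: B.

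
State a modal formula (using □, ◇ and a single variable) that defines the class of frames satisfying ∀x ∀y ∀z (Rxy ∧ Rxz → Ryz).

◇ψ → □◇ψ

The condition is the Euclidean property. The 5 schema ◇ψ → □◇ψ defines it.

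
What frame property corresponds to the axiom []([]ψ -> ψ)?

Suppose □(□ψ→ψ) is valid. Take Rxy and set V(ψ)={w : Ryw}. Then at y, □ψ holds; since □(□ψ→ψ) at x, □ψ→ψ at y, so ψ at y, i.e. Ryy.
Conversely, any frame satisfying forall x forall y (Rxy -> Ryy) validates the schema.
So the correspondent is shift-reflexivity.

Shift-reflexivity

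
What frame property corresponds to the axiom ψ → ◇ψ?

This is frame-equivalent to □ψ → ψ (substitute ¬ψ for ψ and contrapose).
Suppose □ψ→ψ is valid. At any x set V(ψ)={w : Rxw}. Then □ψ holds at x, so ψ holds at x, i.e. Rxx.
Conversely, any frame satisfying ∀x Rxx validates the schema.
Frame condition: ∀x Rxx.

reflexivity: ∀x Rxx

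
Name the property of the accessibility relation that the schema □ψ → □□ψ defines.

transitivity

This schema is the 4 axiom.
It corresponds to transitivity: ∀x ∀y ∀z (Rxy ∧ Ryz → Rxz).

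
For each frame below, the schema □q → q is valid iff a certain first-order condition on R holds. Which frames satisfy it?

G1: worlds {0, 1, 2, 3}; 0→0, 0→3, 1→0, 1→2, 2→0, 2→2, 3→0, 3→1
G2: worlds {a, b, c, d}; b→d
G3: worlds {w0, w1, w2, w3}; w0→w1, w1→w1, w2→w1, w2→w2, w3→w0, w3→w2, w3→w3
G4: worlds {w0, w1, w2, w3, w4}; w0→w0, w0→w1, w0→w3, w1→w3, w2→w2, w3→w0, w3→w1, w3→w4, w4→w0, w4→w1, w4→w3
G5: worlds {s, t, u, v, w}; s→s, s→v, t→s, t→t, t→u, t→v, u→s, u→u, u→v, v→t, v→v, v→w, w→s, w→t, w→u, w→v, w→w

Frame correspondent (Sahlqvist): ∀x Rxx — i.e. reflexivity.
G1: fails — world 1 does not see itself.
G2: fails — world a does not see itself.
G3: fails — world w0 does not see itself.
G4: fails — world w1 does not see itself.
G5: satisfies the condition.
Valid on: G5.

G5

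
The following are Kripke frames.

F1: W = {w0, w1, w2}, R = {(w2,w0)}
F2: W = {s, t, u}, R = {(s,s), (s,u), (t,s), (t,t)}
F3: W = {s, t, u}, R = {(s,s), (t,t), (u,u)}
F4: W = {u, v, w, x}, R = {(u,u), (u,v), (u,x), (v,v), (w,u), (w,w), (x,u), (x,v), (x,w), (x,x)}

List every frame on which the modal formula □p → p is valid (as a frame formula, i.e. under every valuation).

F3, F4

This is the axiom for reflexivity; its first-order frame correspondent is ∀x Rxx.
F1: fails — world w0 does not see itself.
F2: fails — world u does not see itself.
F3: holds.
F4: holds.
Valid on: F3, F4.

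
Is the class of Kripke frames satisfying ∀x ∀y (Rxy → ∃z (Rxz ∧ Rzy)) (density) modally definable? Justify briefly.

Yes — defined by □□r → □r

This is a Sahlqvist condition; the C4 axiom □□r → □r defines it.
Suppose □□r→□r is valid. Take Rxy and set V(r)={w : xR²w}. Then □□r at x, so □r at x, so r at y, i.e. ∃z(Rxz∧Rzy).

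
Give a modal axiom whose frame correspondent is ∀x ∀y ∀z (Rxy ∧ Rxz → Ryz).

◇ψ → □◇ψ

A defining formula is ◇ψ → □◇ψ (the 5 axiom).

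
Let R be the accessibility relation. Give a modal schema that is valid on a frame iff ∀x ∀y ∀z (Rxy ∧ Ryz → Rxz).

This is transitivity; the standard corresponding axiom is 4: □s → □□s.
Suppose □s→□□s is valid. Take Rxy, Ryz and set V(s)={w : Rxw}. Then □s at x, so □□s at x, so □s at y, so s at z, i.e. Rxz.

□s → □□s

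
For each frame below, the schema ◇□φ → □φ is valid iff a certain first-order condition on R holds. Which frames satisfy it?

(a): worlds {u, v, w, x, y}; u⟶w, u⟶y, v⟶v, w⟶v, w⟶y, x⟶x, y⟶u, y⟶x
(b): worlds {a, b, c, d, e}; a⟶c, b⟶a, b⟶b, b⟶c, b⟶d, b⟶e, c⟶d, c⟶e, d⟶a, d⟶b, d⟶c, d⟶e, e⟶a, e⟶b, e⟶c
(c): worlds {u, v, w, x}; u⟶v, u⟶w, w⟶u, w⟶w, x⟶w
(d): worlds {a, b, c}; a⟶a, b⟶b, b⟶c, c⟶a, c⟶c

The schema corresponds to the Euclidean property: ∀x ∀y ∀z (Rxy ∧ Rxz → Ryz).
(a): fails — Ruw and Ruw but not Rww.
(b): fails — Rac and Rac but not Rcc.
(c): fails — Ruv and Ruv but not Rvv.
(d): fails — Rbc and Rbb but not Rcb.

none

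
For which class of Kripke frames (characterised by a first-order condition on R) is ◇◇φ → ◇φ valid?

Transitivity

This is frame-equivalent to □φ → □□φ (substitute ¬φ for φ and contrapose).
Suppose □φ→□□φ is valid. Take Rxy, Ryz and set V(φ)={w : Rxw}. Then □φ at x, so □□φ at x, so □φ at y, so φ at z, i.e. Rxz.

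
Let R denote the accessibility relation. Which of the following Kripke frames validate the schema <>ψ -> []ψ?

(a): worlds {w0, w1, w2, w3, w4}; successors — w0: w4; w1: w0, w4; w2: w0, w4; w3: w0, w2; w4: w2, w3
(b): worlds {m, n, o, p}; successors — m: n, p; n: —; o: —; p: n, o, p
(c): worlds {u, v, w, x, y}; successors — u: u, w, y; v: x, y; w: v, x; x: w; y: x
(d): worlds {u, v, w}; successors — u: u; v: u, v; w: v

The schema corresponds to partial functionality: forall x forall y forall z (Rxy & Rxz -> y = z).
(a): fails — w1 sees both w0 and w4.
(b): fails — m sees both n and p.
(c): fails — u sees both u and w.
(d): fails — v sees both u and v.
Valid on no frame.

none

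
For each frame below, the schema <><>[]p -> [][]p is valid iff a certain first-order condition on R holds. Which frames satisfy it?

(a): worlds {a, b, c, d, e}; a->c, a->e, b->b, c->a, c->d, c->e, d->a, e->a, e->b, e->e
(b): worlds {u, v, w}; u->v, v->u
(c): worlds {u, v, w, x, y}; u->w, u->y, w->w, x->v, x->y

(c)

This is the axiom for a generalized confluence (Geach) condition; its first-order frame correspondent is forall x forall y forall z ((x R^2 y & x R^2 z) -> exists w (yRw & z = w)).
(a): fails — aR²a, aR²a but no w with aRw and a=w.
(b): fails — uR²u, uR²u but no t with uRt and u=t.
(c): satisfies the condition.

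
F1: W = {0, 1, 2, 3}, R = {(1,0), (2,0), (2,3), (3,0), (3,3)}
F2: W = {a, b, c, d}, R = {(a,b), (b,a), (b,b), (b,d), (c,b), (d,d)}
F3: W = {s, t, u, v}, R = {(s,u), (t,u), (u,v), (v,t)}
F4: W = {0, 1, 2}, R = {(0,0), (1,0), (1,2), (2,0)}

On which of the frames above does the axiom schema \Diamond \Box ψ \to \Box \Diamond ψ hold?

F3, F4

The schema corresponds to convergence: \forall x \forall y \forall z (Rxy \wedge Rxz \to \exists w (Ryw \wedge Rzw)).
F1: fails — R10 and R10 but 0 and 0 have no common successor.
F2: fails — Rba and Rbd but a and d have no common successor.
F3: satisfies the condition.
F4: satisfies the condition.
Valid on: F3, F4.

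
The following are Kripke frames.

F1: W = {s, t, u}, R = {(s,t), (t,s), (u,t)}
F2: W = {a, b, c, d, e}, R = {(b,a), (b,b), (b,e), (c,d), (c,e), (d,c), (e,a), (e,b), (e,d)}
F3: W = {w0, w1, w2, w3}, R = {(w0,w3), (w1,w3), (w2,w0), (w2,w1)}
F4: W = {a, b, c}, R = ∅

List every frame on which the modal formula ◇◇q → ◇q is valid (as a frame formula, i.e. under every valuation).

F4

This is the axiom for transitivity; its first-order frame correspondent is ∀x ∀y ∀z (Rxy ∧ Ryz → Rxz).
F1: fails — Rts and Rst but not Rtt.
F2: fails — Reb and Rbe but not Ree.
F3: fails — Rw2w0 and Rw0w3 but not Rw2w3.
F4: condition met.
Valid on: F4.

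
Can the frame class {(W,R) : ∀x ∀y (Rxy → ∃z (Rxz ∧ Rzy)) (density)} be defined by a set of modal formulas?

The condition is density. A defining modal formula is □□p → □p.
Suppose □□p→□p is valid. Take Rxy and set V(p)={w : xR²w}. Then □□p at x, so □p at x, so p at y, i.e. ∃z(Rxz∧Rzy).

Definable; □□p → □p defines it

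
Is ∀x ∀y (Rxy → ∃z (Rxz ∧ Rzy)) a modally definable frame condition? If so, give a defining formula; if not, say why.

Definable; □□p → □p defines it

The condition is density. A defining modal formula is □□p → □p.
Suppose □□p→□p is valid. Take Rxy and set V(p)={w : xR²w}. Then □□p at x, so □p at x, so p at y, i.e. ∃z(Rxz∧Rzy).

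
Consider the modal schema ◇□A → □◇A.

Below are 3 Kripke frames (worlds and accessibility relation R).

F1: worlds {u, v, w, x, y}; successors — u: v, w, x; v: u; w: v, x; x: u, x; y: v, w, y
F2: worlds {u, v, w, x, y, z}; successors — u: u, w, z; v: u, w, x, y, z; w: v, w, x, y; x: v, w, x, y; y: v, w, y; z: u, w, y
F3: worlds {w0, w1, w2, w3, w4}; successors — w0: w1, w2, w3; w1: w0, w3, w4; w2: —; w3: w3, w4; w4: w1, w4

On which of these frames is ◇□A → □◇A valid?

The schema corresponds to convergence: ∀x ∀y ∀z (Rxy ∧ Rxz → ∃w (Ryw ∧ Rzw)).
F1: fails — Ruv and Ruw but v and w have no common successor.
F2: condition met.
F3: fails — Rw0w1 and Rw0w2 but w1 and w2 have no common successor.
Valid on: F2.

F2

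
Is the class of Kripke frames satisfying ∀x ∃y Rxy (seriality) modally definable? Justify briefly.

This is a Sahlqvist condition; the D axiom □r → ◇r defines it.

Definable; □r → ◇r defines it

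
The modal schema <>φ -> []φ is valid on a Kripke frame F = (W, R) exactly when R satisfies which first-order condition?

Suppose ◇φ→□φ is valid. Take Rxy, Rxz and set V(φ)={y}. Then ◇φ at x, so □φ at x, so φ at z, i.e. z=y.
The converse is a direct semantic check.
Frame condition: forall x forall y forall z (Rxy & Rxz -> y = z).

partial functionality: forall x forall y forall z (Rxy & Rxz -> y = z)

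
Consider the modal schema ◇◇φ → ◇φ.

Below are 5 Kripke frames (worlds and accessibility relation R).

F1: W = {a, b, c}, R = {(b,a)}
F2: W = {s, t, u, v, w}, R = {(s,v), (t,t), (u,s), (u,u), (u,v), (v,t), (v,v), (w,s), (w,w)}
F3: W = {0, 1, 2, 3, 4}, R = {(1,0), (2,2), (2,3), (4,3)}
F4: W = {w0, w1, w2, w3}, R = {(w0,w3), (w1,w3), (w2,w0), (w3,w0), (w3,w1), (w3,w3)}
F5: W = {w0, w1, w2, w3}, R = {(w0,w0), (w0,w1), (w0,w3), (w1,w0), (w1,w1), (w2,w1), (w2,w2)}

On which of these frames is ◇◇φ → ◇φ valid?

F1, F3

This is the axiom for transitivity; its first-order frame correspondent is ∀x ∀y ∀z (Rxy ∧ Ryz → Rxz).
F1: ✓.
F2: fails — Ruv and Rvt but not Rut.
F3: ✓.
F4: fails — Rw1w3 and Rw3w1 but not Rw1w1.
F5: fails — Rw1w0 and Rw0w3 but not Rw1w3.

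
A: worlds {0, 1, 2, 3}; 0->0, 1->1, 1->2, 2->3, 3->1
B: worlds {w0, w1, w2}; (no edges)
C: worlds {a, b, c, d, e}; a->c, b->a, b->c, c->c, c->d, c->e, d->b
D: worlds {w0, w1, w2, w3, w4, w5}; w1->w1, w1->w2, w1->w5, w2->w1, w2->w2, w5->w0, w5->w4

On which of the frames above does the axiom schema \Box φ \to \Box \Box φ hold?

B

This is the axiom for transitivity; its first-order frame correspondent is \forall x \forall y \forall z (Rxy \wedge Ryz \to Rxz).
A: fails — R31 and R12 but not R32.
B: condition met.
C: fails — Rbc and Rcd but not Rbd.
D: fails — Rw1w5 and Rw5w0 but not Rw1w0.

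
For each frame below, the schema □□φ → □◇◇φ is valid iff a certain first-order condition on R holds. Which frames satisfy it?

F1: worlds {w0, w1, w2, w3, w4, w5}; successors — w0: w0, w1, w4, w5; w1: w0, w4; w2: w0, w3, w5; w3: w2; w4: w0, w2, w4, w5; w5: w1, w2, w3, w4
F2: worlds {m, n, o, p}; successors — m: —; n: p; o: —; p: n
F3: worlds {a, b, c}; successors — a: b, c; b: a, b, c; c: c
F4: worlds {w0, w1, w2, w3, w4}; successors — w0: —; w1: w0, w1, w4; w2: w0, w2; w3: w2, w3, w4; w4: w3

The schema corresponds to a generalized confluence (Geach) condition: ∀x ∀z (xRz → ∃w (xR²w ∧ zR²w)).
F1: condition met.
F2: fails — nRp but no w with nR²w and pR²w.
F3: condition met.
F4: fails — w1Rw0 but no w with w1R²w and w0R²w.

F1, F3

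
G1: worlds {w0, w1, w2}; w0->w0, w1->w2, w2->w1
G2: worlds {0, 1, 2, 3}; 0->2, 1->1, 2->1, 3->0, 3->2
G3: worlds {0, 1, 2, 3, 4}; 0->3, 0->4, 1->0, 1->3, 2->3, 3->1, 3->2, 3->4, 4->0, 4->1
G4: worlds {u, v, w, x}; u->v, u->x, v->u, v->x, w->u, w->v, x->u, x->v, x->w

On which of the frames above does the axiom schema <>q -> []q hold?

G1

The schema corresponds to partial functionality: forall x forall y forall z (Rxy & Rxz -> y = z).
G1: ✓.
G2: fails — 3 sees both 0 and 2.
G3: fails — 0 sees both 3 and 4.
G4: fails — u sees both v and x.
Valid on: G1.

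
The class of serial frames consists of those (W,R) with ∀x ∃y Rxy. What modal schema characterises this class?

□r → ◇r

A defining formula is □r → ◇r (the D axiom).
Suppose □r→◇r is valid. At any x set V(r)=W. Then □r at x, so ◇r at x, so x has a successor.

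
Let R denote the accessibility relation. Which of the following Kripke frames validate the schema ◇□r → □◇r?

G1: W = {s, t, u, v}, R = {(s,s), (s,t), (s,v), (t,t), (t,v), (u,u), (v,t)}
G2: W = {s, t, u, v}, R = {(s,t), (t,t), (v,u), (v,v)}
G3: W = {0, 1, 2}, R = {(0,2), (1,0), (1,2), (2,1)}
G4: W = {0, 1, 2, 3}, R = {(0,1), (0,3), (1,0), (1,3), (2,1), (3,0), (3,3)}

The schema corresponds to convergence: ∀x ∀y ∀z (Rxy ∧ Rxz → ∃w (Ryw ∧ Rzw)).
G1: satisfies the condition.
G2: fails — Rvu and Rvu but u and u have no common successor.
G3: fails — R12 and R10 but 2 and 0 have no common successor.
G4: satisfies the condition.

G1, G4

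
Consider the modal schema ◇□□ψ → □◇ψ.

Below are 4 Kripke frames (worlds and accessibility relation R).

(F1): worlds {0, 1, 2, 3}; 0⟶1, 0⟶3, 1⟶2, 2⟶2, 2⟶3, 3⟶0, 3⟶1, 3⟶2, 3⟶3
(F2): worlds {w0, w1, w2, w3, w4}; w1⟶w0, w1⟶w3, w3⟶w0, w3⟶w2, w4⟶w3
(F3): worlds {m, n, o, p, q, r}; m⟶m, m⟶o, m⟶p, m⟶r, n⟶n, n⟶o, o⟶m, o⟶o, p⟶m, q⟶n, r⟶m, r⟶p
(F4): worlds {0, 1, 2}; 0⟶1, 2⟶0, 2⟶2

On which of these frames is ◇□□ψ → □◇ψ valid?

(F1), (F3)

This is the axiom for a generalized confluence (Geach) condition; its first-order frame correspondent is ∀x ∀y ∀z ((xRy ∧ xRz) → ∃w (yR²w ∧ zRw)).
(F1): holds.
(F2): fails — w1Rw0, w1Rw0 but no w with w0R²w and w0Rw.
(F3): holds.
(F4): fails — 0R1, 0R1 but no w with 1R²w and 1Rw.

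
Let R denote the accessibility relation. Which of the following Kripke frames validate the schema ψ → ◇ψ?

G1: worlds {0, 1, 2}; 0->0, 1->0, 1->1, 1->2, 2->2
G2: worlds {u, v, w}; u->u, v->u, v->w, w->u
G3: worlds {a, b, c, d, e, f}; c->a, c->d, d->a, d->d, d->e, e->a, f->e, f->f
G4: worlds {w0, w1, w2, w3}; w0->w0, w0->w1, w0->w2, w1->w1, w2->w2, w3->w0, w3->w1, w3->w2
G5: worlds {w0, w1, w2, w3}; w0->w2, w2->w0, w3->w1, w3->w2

This is the axiom for a generalized confluence (Geach) condition; its first-order frame correspondent is ∀x ∃w (x = w ∧ xRw).
G1: satisfies the condition.
G2: fails — at v but no t with v=t and vRt.
G3: fails — at a but no w with a=w and aRw.
G4: fails — at w3 but no w with w3=w and w3Rw.
G5: fails — at w0 but no w with w0=w and w0Rw.

G1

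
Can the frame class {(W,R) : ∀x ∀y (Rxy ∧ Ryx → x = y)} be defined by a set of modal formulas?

No — not modally definable

If a class were modally definable it would be closed under surjective bounded morphisms (Goldblatt–Thomason).
The 4-cycle (worlds s,t,u,v with s→t→u→v→s) is antisymmetric. Sending even-indexed worlds to a and odd-indexed worlds to b is a surjective bounded morphism onto the two-world frame with a↔b, which is not antisymmetric.
Hence antisymmetry is not modally definable.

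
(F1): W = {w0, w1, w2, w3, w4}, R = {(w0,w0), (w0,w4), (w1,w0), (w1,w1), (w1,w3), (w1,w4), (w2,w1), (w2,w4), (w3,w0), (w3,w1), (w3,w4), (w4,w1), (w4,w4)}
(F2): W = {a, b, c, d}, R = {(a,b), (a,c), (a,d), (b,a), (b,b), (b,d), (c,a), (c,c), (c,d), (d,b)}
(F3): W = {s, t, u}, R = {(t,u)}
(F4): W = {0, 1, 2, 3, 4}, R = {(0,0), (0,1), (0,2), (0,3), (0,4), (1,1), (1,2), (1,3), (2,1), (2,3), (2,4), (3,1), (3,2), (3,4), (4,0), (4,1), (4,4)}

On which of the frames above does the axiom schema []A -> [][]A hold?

(F3)

The schema corresponds to transitivity: forall x forall y forall z (Rxy & Ryz -> Rxz).
(F1): fails — Rw0w4 and Rw4w1 but not Rw0w1.
(F2): fails — Rcd and Rdb but not Rcb.
(F3): satisfies the condition.
(F4): fails — R34 and R40 but not R30.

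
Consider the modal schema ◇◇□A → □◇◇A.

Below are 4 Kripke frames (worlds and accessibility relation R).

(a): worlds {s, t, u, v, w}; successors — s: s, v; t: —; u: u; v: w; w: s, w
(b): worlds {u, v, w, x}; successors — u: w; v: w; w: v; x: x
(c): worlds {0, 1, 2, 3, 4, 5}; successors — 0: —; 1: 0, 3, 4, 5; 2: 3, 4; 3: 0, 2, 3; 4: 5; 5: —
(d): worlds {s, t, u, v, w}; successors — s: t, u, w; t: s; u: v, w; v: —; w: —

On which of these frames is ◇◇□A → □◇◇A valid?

The schema corresponds to a generalized confluence (Geach) condition: ∀x ∀y ∀z ((xR²y ∧ xRz) → ∃w (yRw ∧ zR²w)).
(a): satisfies the condition.
(b): satisfies the condition.
(c): fails — 1R²0, 1R0 but no w with 0Rw and 0R²w.
(d): fails — sR²s, sRu but no w* with sRw* and uR²w*.
Valid on: (a), (b).

(a), (b)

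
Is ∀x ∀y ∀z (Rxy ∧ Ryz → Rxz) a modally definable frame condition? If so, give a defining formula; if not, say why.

This is a Sahlqvist condition; the 4 axiom □q → □□q defines it.
Suppose □q→□□q is valid. Take Rxy, Ryz and set V(q)={w : Rxw}. Then □q at x, so □□q at x, so □q at y, so q at z, i.e. Rxz.

Yes, by □q → □□q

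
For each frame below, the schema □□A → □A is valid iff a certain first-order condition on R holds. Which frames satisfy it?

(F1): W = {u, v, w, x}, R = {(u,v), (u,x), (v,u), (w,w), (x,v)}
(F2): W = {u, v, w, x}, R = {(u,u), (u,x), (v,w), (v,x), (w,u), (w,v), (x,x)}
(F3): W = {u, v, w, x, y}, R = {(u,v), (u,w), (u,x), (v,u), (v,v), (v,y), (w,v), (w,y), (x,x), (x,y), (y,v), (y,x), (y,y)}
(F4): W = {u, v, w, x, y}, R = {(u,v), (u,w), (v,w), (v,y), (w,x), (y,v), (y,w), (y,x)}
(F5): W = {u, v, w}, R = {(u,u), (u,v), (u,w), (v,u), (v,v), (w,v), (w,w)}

Frame correspondent (Sahlqvist): ∀x ∀y (Rxy → ∃z (Rxz ∧ Rzy)) — i.e. density.
(F1): fails — Rvu but no z with Rvz and Rzu.
(F2): fails — Rvw but no z with Rvz and Rzw.
(F3): fails — Ruw but no z with Ruz and Rzw.
(F4): fails — Ruv but no z with Ruz and Rzv.
(F5): ✓.
Valid on: (F5).

(F5)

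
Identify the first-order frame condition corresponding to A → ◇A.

reflexivity

This schema is equivalent to the T axiom □A → A.
Its frame correspondent is reflexivity — ∀x Rxx.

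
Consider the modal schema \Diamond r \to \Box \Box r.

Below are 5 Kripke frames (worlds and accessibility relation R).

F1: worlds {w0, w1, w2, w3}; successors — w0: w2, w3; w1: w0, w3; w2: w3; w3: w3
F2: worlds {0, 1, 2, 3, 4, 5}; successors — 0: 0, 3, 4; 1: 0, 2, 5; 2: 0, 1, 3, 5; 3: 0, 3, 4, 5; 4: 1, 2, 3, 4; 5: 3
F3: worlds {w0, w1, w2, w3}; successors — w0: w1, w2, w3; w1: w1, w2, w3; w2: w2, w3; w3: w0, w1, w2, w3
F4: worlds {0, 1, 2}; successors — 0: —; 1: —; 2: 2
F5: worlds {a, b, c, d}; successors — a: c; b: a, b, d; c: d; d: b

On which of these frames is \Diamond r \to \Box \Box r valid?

F4

Frame correspondent (Sahlqvist): \forall x \forall y \forall z ((xRy \wedge x R^2 z) \to \exists w (y = w \wedge z = w)) — i.e. a generalized confluence (Geach) condition.
F1: fails — w0Rw2, w0R²w3 but w2 ≠ w3.
F2: fails — 0R0, 0R²1 but 0 ≠ 1.
F3: fails — w0Rw1, w0R²w0 but w1 ≠ w0.
F4: satisfies the condition.
F5: fails — aRc, aR²d but c ≠ d.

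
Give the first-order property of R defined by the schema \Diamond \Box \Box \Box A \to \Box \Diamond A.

This is a Sahlqvist (Geach-type) schema ◇^1□^3A → □^1◇^1A.
First-order correspondent: \forall x \forall y \forall z ((xRy \wedge xRz) \to \exists w (y R^3 w \wedge zRw)).

\forall x \forall y \forall z ((xRy \wedge xRz) \to \exists w (y R^3 w \wedge zRw))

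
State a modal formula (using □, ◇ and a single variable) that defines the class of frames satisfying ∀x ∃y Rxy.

□r → ◇r

A defining formula is □r → ◇r (the D axiom).
Suppose □r→◇r is valid. At any x set V(r)=W. Then □r at x, so ◇r at x, so x has a successor.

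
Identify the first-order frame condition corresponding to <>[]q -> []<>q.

Convergence

Suppose ◇□q→□◇q is valid. Take Rxy, Rxz and set V(q)={w : Ryw}. Then □q at y so ◇□q at x, so □◇q at x, so ◇q at z, giving w with Rzw and Ryw.
Conversely, any frame satisfying forall x forall y forall z (Rxy & Rxz -> exists w (Ryw & Rzw)) validates the schema.
So the correspondent is convergence.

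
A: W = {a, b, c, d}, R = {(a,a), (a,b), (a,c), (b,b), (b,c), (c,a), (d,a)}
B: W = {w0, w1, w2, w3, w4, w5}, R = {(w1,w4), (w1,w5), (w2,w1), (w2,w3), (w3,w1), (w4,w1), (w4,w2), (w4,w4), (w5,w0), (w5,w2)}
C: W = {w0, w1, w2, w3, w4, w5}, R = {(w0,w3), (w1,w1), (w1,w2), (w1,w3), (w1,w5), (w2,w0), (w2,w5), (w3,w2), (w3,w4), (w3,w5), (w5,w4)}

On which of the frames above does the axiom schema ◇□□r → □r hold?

Frame correspondent (Sahlqvist): ∀x ∀y ∀z ((xRy ∧ xRz) → ∃w (yR²w ∧ z = w)) — i.e. a generalized confluence (Geach) condition.
A: holds.
B: fails — w1Rw5, w1Rw4 but no w with w5R²w and w4=w.
C: fails — w0Rw3, w0Rw3 but no w with w3R²w and w3=w.
Valid on: A.

A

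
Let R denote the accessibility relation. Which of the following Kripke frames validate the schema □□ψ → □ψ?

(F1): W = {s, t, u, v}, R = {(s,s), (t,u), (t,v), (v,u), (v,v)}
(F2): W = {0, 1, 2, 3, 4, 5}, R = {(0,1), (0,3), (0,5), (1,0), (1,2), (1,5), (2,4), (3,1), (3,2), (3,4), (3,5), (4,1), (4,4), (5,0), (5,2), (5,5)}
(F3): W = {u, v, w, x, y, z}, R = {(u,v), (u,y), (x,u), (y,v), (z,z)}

The schema corresponds to density: ∀x ∀y (Rxy → ∃z (Rxz ∧ Rzy)).
(F1): holds.
(F2): fails — R03 but no z with R0z and Rz3.
(F3): fails — Rxu but no t with Rxt and Rtu.

(F1)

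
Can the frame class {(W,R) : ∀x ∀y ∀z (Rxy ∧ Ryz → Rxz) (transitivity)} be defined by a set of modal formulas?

Yes — defined by □q → □□q

This is a Sahlqvist condition; the 4 axiom □q → □□q defines it.
Suppose □q→□□q is valid. Take Rxy, Ryz and set V(q)={w : Rxw}. Then □q at x, so □□q at x, so □q at y, so q at z, i.e. Rxz.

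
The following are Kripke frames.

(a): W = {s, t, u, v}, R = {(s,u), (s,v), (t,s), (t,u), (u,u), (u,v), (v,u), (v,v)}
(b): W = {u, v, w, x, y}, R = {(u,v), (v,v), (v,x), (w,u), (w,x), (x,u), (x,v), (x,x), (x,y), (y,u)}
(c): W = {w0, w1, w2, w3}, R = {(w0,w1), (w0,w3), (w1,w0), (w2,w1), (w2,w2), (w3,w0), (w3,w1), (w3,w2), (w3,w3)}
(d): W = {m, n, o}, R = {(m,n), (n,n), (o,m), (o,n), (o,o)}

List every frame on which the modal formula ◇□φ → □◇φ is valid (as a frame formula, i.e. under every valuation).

The schema corresponds to convergence: ∀x ∀y ∀z (Rxy ∧ Rxz → ∃w (Ryw ∧ Rzw)).
(a): ✓.
(b): fails — Rxu and Rxy but u and y have no common successor.
(c): fails — Rw2w2 and Rw2w1 but w2 and w1 have no common successor.
(d): ✓.

(a), (d)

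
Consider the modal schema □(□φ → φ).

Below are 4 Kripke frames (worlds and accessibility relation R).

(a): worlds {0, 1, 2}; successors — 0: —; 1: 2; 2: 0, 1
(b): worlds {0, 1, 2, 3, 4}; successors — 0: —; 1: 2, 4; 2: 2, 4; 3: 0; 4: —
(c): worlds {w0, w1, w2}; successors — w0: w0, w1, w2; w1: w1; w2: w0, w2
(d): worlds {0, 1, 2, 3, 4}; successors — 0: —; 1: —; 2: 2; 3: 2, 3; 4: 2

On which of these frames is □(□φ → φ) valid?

This is the axiom for shift-reflexivity; its first-order frame correspondent is ∀x ∀y (Rxy → Ryy).
(a): fails — R12 but not R22.
(b): fails — R14 but not R44.
(c): ✓.
(d): ✓.
Valid on: (c), (d).

(c), (d)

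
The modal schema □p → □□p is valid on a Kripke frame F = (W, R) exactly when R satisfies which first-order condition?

Suppose □p→□□p is valid. Take Rxy, Ryz and set V(p)={w : Rxw}. Then □p at x, so □□p at x, so □p at y, so p at z, i.e. Rxz.
The converse is a direct semantic check.
So the correspondent is transitivity.

Transitivity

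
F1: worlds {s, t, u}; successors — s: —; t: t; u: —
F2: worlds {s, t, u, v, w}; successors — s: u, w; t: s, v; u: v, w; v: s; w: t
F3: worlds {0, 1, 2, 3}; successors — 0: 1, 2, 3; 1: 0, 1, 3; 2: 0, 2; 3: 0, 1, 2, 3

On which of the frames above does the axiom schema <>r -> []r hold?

F1

Frame correspondent (Sahlqvist): forall x forall y forall z (Rxy & Rxz -> y = z) — i.e. partial functionality.
F1: satisfies the condition.
F2: fails — s sees both u and w.
F3: fails — 0 sees both 1 and 2.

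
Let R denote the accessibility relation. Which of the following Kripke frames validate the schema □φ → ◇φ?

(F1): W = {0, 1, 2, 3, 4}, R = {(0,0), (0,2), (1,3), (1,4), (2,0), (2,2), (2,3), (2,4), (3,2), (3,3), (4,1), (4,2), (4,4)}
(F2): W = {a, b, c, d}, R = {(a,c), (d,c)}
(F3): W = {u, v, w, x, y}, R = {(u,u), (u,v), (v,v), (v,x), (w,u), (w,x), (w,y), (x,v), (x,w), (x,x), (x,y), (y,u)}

This is the axiom for seriality; its first-order frame correspondent is ∀x ∃y Rxy.
(F1): ✓.
(F2): fails — world b has no successor.
(F3): ✓.
Valid on: (F1), (F3).

(F1), (F3)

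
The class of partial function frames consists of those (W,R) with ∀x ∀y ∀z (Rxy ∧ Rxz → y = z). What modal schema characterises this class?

This is partial functionality; the standard corresponding axiom is CD: ◇p → □p.
Suppose ◇p→□p is valid. Take Rxy, Rxz and set V(p)={y}. Then ◇p at x, so □p at x, so p at z, i.e. z=y.

◇p → □p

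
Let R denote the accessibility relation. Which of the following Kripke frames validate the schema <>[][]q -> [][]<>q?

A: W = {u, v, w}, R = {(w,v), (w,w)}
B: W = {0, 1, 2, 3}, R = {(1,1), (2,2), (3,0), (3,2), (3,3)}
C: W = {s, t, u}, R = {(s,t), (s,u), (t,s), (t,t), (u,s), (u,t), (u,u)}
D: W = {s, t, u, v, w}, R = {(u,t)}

The schema corresponds to a generalized confluence (Geach) condition: forall x forall y forall z ((xRy & x R^2 z) -> exists w (y R^2 w & zRw)).
A: fails — wRv, wR²v but no t with vR²t and vRt.
B: fails — 3R0, 3R²0 but no w with 0R²w and 0Rw.
C: condition met.
D: condition met.
Valid on: C, D.

C, D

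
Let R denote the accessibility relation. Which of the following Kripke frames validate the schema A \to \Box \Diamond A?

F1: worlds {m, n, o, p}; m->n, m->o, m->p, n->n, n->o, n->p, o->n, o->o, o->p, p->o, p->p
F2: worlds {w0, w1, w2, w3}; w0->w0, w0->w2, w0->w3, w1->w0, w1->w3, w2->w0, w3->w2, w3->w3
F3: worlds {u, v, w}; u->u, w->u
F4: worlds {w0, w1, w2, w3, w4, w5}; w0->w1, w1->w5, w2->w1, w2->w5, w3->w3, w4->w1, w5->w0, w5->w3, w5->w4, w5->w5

Frame correspondent (Sahlqvist): \forall x \forall y (Rxy \to Ryx) — i.e. symmetry.
F1: fails — Rmo but not Rom.
F2: fails — Rw1w0 but not Rw0w1.
F3: fails — Rwu but not Ruw.
F4: fails — Rw1w5 but not Rw5w1.

none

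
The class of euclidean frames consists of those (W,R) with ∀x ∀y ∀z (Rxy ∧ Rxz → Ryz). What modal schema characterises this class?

The condition is the Euclidean property. The 5 schema ◇q → □◇q defines it.
Suppose ◇q→□◇q is valid. Take Rxy, Rxz and set V(q)={y}. Then ◇q at x, so □◇q at x, so ◇q at z, so some w with Rzw has q; w=y, i.e. Rzy. By symmetry of the argument, Ryz.

◇q → □◇q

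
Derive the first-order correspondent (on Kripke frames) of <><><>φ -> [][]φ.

This is a Sahlqvist (Geach-type) schema ◇^3□^0φ → □^2◇^0φ.
First-order correspondent: forall x forall y forall z ((x R^3 y & x R^2 z) -> exists w (y = w & z = w)).

forall x forall y forall z ((x R^3 y & x R^2 z) -> exists w (y = w & z = w))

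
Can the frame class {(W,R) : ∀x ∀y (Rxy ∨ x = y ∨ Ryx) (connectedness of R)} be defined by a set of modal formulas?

Modal frame validity is preserved under disjoint unions.
Take 4 disjoint single-world reflexive frames: each is trivially connected, but their disjoint union has 4 worlds with no edge between distinct components, so it is not connected.
Hence connectedness of R is not modally definable.

No — not modally definable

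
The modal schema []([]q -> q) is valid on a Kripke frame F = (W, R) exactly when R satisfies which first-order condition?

Suppose □(□q→q) is valid. Take Rxy and set V(q)={w : Ryw}. Then at y, □q holds; since □(□q→q) at x, □q→q at y, so q at y, i.e. Ryy.
Conversely, any frame satisfying forall x forall y (Rxy -> Ryy) validates the schema.
Frame condition: forall x forall y (Rxy -> Ryy).

Shift-reflexivity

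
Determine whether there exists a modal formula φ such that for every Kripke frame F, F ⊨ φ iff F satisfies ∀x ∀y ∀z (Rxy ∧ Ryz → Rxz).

This is a Sahlqvist condition; the 4 axiom □q → □□q defines it.
Suppose □q→□□q is valid. Take Rxy, Ryz and set V(q)={w : Rxw}. Then □q at x, so □□q at x, so □q at y, so q at z, i.e. Rxz.

Definable; □q → □□q defines it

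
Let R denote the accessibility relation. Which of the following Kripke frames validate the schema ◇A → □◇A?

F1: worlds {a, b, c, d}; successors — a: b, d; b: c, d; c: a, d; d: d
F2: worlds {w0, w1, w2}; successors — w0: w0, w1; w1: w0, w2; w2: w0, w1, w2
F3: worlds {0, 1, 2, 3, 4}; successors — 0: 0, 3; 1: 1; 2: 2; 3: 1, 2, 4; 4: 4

none

The schema corresponds to the Euclidean property: ∀x ∀y ∀z (Rxy ∧ Rxz → Ryz).
F1: fails — Rab and Rab but not Rbb.
F2: fails — Rw0w1 and Rw0w1 but not Rw1w1.
F3: fails — R03 and R00 but not R30.
Valid on no frame.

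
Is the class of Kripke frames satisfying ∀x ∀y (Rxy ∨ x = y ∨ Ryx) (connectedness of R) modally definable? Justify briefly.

Any modally definable frame class is closed under disjoint unions.
Take 4 disjoint single-world reflexive frames: each is trivially connected, but their disjoint union has 4 worlds with no edge between distinct components, so it is not connected.
Hence connectedness of R is not modally definable.

Not modally definable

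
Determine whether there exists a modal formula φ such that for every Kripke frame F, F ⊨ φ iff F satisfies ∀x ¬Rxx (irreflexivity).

Modal frame validity is preserved under surjective bounded morphisms.
The 2-cycle (worlds s,t with s→t→s) is irreflexive, and the map sending every world to a single reflexive point • is a surjective bounded morphism (forth: every edge maps to (•,•); back: every world has a successor). So any modal formula valid on the 2-cycle is also valid on the reflexive point, which is not irreflexive.
Hence irreflexivity is not modally definable.

No — not modally definable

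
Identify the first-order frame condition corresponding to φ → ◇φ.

Replacing φ by ¬φ and contraposing gives the equivalent schema □φ → φ.
Suppose □φ→φ is valid. At any x set V(φ)={w : Rxw}. Then □φ holds at x, so φ holds at x, i.e. Rxx.
Conversely, on a frame with reflexivity the schema holds at every world under every valuation.
So the correspondent is reflexivity.

reflexivity: ∀x Rxx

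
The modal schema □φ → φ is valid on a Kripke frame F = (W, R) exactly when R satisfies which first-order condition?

Suppose □φ→φ is valid. At any x set V(φ)={w : Rxw}. Then □φ holds at x, so φ holds at x, i.e. Rxx.
Conversely, on a frame with reflexivity the schema holds at every world under every valuation.
So the correspondent is reflexivity.

reflexivity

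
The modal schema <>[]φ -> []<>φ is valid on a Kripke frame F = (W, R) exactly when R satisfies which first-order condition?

convergence: forall x forall y forall z (Rxy & Rxz -> exists w (Ryw & Rzw))

Suppose ◇□φ→□◇φ is valid. Take Rxy, Rxz and set V(φ)={w : Ryw}. Then □φ at y so ◇□φ at x, so □◇φ at x, so ◇φ at z, giving w with Rzw and Ryw.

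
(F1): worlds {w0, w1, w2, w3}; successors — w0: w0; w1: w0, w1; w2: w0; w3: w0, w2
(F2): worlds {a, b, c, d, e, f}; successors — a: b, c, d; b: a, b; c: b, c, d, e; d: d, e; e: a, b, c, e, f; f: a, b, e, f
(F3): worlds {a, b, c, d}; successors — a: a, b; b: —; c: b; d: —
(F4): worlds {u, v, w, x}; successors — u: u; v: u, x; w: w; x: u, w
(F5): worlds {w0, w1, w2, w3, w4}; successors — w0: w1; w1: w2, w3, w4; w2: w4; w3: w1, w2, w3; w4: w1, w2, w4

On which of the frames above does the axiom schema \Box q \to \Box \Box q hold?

(F1), (F3)

Frame correspondent (Sahlqvist): \forall x \forall y \forall z (Rxy \wedge Ryz \to Rxz) — i.e. transitivity.
(F1): ✓.
(F2): fails — Rab and Rba but not Raa.
(F3): ✓.
(F4): fails — Rvx and Rxw but not Rvw.
(F5): fails — Rw2w4 and Rw4w1 but not Rw2w1.
Valid on: (F1), (F3).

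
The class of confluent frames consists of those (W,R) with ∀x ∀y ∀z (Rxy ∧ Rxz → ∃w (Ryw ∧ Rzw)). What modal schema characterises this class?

◇□s → □◇s

The condition is convergence. The .2 schema ◇□s → □◇s defines it.
Suppose ◇□s→□◇s is valid. Take Rxy, Rxz and set V(s)={w : Ryw}. Then □s at y so ◇□s at x, so □◇s at x, so ◇s at z, giving w with Rzw and Ryw.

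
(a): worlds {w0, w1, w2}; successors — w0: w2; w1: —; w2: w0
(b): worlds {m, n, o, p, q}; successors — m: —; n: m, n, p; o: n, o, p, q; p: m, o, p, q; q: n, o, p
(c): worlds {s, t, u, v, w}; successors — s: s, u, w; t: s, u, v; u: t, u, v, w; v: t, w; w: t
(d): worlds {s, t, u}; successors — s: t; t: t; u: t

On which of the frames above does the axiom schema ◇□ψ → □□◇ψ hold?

Frame correspondent (Sahlqvist): ∀x ∀y ∀z ((xRy ∧ xR²z) → ∃w (yRw ∧ zRw)) — i.e. a generalized confluence (Geach) condition.
(a): fails — w0Rw2, w0R²w0 but no w with w2Rw and w0Rw.
(b): fails — nRm, nR²m but no w with mRw and mRw.
(c): fails — sRs, sR²w but no w* with sRw* and wRw*.
(d): holds.
Valid on: (d).

(d)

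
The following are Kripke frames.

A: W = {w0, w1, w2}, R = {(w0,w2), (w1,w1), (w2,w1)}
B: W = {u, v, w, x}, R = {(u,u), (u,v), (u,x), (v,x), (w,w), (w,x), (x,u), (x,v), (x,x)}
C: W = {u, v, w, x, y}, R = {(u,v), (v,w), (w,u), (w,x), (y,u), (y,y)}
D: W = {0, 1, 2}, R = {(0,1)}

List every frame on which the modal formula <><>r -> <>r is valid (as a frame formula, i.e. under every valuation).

D

The schema corresponds to a generalized confluence (Geach) condition: forall x forall y (x R^2 y -> exists w (y = w & xRw)).
A: fails — w0R²w1 but no w with w1=w and w0Rw.
B: fails — vR²u but no t with u=t and vRt.
C: fails — uR²w but no t with w=t and uRt.
D: satisfies the condition.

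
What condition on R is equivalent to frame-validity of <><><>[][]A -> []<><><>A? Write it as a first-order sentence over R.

forall x forall y forall z ((x R^3 y & xRz) -> exists w (y R^2 w & z R^3 w))

This is a Sahlqvist (Geach-type) schema ◇^3□^2A → □^1◇^3A.
First-order correspondent: forall x forall y forall z ((x R^3 y & xRz) -> exists w (y R^2 w & z R^3 w)).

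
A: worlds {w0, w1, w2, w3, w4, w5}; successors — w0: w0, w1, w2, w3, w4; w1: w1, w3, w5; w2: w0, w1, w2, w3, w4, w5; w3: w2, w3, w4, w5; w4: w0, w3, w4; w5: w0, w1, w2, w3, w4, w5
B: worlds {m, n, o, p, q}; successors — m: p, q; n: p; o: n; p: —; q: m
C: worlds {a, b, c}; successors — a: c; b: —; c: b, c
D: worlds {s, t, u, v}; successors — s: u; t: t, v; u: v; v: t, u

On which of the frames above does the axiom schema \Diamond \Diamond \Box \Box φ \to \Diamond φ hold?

A

The schema corresponds to a generalized confluence (Geach) condition: \forall x \forall y (x R^2 y \to \exists w (y R^2 w \wedge xRw)).
A: condition met.
B: fails — mR²m but no w with mR²w and mRw.
C: fails — aR²b but no w with bR²w and aRw.
D: fails — sR²v but no w with vR²w and sRw.
Valid on: A.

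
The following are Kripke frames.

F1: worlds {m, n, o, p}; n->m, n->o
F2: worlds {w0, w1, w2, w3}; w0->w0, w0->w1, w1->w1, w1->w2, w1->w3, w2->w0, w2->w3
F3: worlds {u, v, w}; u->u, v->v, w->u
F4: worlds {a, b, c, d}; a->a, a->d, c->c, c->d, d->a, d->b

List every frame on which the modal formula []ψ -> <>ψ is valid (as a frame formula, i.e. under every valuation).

F3

This is the axiom for seriality; its first-order frame correspondent is forall x exists y Rxy.
F1: fails — world m has no successor.
F2: fails — world w3 has no successor.
F3: condition met.
F4: fails — world b has no successor.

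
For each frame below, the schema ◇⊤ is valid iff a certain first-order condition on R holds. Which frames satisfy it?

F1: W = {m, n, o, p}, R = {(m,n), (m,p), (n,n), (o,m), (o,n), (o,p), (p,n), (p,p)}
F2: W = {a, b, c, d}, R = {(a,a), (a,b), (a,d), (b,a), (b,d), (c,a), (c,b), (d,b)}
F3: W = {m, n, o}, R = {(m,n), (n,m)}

F1, F2

This is the axiom for seriality; its first-order frame correspondent is ∀x ∃y Rxy.
F1: satisfies the condition.
F2: satisfies the condition.
F3: fails — world o has no successor.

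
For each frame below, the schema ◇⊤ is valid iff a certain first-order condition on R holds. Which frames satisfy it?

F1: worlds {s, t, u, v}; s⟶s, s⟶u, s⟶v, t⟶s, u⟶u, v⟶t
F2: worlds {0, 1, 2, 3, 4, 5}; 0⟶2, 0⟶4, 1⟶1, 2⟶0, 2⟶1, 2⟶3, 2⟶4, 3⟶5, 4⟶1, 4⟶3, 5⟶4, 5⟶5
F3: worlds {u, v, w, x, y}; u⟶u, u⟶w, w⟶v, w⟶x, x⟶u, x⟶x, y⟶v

F1, F2

This is the axiom for seriality; its first-order frame correspondent is ∀x ∃y Rxy.
F1: condition met.
F2: condition met.
F3: fails — world v has no successor.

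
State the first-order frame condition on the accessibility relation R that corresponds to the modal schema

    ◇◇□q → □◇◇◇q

This is a Sahlqvist (Geach-type) schema ◇^2□^1q → □^1◇^3q.
First-order correspondent: ∀x ∀y ∀z ((xR²y ∧ xRz) → ∃w (yRw ∧ zR³w)).

∀x ∀y ∀z ((xR²y ∧ xRz) → ∃w (yRw ∧ zR³w))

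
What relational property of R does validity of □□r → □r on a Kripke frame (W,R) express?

This schema is the C4 axiom.
It corresponds to density: ∀x ∀y (Rxy → ∃z (Rxz ∧ Rzy)).

density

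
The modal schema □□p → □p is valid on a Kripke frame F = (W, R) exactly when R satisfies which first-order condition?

Suppose □□p→□p is valid. Take Rxy and set V(p)={w : xR²w}. Then □□p at x, so □p at x, so p at y, i.e. ∃z(Rxz∧Rzy).

density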